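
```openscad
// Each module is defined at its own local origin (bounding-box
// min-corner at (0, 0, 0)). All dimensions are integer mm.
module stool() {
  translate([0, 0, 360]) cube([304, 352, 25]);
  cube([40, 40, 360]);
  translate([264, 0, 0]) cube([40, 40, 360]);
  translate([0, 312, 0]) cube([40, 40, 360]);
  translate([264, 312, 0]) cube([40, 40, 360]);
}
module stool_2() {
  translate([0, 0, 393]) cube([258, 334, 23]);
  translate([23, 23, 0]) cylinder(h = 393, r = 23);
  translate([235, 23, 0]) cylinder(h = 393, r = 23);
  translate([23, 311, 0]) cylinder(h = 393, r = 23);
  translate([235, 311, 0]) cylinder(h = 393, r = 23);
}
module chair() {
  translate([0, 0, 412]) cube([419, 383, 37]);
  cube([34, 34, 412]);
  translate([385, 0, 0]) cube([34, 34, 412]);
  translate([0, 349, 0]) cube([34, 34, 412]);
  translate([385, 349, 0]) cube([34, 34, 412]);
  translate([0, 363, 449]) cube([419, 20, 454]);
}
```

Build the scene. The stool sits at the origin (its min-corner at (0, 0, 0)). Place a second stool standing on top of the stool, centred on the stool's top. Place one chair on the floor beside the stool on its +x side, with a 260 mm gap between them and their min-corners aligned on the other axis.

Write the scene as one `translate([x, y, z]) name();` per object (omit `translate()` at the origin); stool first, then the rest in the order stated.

stool();
translate([23, 9, 385]) stool_2();
translate([564, 0, 0]) chair();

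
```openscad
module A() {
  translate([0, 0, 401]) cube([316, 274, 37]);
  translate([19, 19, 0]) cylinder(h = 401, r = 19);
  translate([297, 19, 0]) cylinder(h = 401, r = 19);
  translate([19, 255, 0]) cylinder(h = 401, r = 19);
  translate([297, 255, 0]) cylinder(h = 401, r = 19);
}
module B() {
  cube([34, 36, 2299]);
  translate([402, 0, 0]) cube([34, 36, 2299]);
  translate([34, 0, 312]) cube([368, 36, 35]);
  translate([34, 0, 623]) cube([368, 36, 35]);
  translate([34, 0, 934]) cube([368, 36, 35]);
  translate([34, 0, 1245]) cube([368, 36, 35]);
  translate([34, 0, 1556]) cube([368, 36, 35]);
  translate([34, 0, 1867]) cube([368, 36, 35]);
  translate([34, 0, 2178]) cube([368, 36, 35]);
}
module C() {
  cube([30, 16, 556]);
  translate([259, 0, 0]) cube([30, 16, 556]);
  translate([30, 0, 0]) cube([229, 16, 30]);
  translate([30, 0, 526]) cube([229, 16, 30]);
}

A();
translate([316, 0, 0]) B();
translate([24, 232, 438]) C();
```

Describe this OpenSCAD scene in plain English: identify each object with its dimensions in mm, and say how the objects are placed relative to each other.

A is a simple wooden stool: a rectangular seat 316 mm (x) by 274 mm (y), 37 mm thick, top face at z = 438 mm, on four round legs, each 38 mm in diameter. The legs rest on z = 0, each leg's axis is inset half a diameter from the nearest pair of seat edges (so the leg's bounding box is flush with the corner).

B is a straight ladder. Two 34×36 mm vertical rails, 2299 mm tall, stand 436 mm apart (outside-to-outside) with their front faces coplanar on the −y side. 7 rungs, each 36 mm deep and 35 mm tall, span between the inner faces of the rails, front faces flush with the rails. The lowest rung's underside is at z = 312 mm and rungs are spaced 311 mm apart (underside to underside).

C is a picture frame with a 229×496 mm rectangular opening (x by z) and a uniform 30 mm border on every side. Frame depth is 16 mm along y. It is built from two vertical stiles running the full outside height and two horizontal rails spanning the gap between the stiles.

The ladder is against the stool's +x side, with their −y faces flush. The picture frame is on top of the stool.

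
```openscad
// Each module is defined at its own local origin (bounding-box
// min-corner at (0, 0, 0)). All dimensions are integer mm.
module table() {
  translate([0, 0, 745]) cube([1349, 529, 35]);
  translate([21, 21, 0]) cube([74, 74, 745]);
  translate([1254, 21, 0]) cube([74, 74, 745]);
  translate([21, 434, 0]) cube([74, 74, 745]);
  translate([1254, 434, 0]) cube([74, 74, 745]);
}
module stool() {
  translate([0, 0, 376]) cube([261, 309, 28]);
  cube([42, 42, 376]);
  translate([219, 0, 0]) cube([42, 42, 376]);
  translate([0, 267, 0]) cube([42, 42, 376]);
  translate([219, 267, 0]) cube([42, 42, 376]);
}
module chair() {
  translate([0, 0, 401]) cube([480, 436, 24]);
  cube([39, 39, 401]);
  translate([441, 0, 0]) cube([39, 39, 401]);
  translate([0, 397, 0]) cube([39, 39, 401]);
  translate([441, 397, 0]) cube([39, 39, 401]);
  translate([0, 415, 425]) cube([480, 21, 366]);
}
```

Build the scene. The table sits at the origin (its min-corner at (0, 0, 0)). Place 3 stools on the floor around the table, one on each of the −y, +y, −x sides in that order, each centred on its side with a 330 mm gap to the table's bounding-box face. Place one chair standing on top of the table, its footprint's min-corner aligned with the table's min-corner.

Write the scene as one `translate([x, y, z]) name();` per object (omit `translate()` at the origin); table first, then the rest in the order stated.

table();
translate([544, -639, 0]) stool();
translate([544, 859, 0]) stool();
translate([-591, 110, 0]) stool();
translate([0, 0, 780]) chair();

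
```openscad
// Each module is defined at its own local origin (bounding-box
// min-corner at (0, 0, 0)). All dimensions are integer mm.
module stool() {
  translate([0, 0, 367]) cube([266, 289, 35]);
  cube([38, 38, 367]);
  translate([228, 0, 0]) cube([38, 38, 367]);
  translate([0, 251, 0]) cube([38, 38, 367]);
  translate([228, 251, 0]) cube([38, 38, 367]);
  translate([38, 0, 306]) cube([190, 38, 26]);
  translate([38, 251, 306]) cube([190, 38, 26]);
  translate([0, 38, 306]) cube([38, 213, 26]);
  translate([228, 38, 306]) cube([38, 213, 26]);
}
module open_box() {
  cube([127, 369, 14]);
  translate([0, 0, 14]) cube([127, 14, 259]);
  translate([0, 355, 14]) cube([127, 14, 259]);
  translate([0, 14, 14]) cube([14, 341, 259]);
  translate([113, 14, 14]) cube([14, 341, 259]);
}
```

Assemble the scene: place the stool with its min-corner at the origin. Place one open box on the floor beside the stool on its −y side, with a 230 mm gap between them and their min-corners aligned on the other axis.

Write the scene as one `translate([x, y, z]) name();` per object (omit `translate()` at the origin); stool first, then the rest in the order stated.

stool();
translate([0, -599, 0]) open_box();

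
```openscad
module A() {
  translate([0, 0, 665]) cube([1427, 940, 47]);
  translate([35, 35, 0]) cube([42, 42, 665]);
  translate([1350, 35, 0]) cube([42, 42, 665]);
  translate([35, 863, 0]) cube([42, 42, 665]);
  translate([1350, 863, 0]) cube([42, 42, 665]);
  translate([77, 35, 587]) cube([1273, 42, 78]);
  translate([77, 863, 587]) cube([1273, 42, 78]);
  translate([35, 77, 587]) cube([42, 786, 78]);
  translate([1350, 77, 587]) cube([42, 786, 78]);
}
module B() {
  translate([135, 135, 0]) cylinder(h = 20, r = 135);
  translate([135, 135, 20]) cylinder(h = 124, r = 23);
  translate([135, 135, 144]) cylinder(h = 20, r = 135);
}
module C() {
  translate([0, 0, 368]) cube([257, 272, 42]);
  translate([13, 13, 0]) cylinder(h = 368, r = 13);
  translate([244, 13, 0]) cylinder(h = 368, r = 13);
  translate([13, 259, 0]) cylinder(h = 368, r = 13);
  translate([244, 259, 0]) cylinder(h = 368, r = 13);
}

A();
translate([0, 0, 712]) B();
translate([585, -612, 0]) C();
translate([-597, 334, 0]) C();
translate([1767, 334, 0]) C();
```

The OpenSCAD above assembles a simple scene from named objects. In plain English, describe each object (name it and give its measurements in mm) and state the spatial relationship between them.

A is a table: top 1427 mm (x) × 940 mm (y), 47 mm thick, upper face at z = 712 mm, on four 42×42 mm square legs, each inset 35 mm from the nearest pair of top edges, running from z = 0 to the bottom of the top. Four apron rails, 42 mm thick and 78 mm tall, run between adjacent legs with their top edges flush with the underside of the top and their outer faces flush with the legs' outer faces.

B is a spool: two coaxial disc flanges of radius 135 mm and thickness 20 mm, joined by a core cylinder of radius 23 mm and height 124 mm. The lower flange rests on z = 0 and the three cylinders share a vertical axis.

C is a four-legged stool. The seat is 257×272 mm, 42 mm thick, top at z = 410 mm. It stands on four round legs, each 26 mm in diameter, from z = 0 to the seat underside, each leg's axis is inset half a diameter from the nearest pair of seat edges (so the leg's bounding box is flush with the corner).

The spool is on top of the table. Three stools sit around the table at the −y, −x, +x sides.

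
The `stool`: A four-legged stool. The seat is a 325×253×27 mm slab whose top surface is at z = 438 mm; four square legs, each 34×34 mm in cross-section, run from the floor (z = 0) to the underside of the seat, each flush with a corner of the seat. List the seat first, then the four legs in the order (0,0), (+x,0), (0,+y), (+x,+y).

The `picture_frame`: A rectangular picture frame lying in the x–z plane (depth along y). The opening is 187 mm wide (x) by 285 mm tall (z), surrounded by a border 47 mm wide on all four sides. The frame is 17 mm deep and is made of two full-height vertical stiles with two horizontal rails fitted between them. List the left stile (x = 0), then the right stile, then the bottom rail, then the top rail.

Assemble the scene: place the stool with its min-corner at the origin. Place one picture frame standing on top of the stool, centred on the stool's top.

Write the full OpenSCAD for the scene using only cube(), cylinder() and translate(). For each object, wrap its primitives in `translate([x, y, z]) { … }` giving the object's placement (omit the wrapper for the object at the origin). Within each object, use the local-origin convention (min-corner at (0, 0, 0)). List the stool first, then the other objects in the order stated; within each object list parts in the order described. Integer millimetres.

translate([0, 0, 411]) cube([325, 253, 27]);
cube([34, 34, 411]);
translate([291, 0, 0]) cube([34, 34, 411]);
translate([0, 219, 0]) cube([34, 34, 411]);
translate([291, 219, 0]) cube([34, 34, 411]);
translate([22, 118, 438]) {
  cube([47, 17, 379]);
  translate([234, 0, 0]) cube([47, 17, 379]);
  translate([47, 0, 0]) cube([187, 17, 47]);
  translate([47, 0, 332]) cube([187, 17, 47]);
}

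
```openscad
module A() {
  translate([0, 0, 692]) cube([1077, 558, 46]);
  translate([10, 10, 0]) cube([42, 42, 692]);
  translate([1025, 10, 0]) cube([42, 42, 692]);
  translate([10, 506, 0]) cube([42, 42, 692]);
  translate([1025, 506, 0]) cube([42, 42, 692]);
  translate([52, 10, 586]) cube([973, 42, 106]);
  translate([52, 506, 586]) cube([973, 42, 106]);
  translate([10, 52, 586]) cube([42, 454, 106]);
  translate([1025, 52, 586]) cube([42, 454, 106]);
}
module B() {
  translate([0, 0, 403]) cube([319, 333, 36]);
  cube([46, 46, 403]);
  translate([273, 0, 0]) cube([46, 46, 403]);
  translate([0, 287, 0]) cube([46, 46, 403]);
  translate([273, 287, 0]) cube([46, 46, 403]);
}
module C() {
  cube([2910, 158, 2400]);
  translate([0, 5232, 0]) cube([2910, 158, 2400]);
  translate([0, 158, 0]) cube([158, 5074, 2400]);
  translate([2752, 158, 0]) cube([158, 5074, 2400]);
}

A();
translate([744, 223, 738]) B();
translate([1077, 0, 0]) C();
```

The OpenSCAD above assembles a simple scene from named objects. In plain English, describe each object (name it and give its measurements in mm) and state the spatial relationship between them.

A is a rectangular dining table. The top is 1077×558×46 mm with its upper surface at z = 738 mm. It stands on four 42×42 mm square legs, each inset 10 mm from the nearest pair of top edges, running from the floor to the underside of the top. Four apron rails, 42 mm thick and 106 mm tall, run between adjacent legs with their top edges flush with the underside of the top and their outer faces flush with the legs' outer faces.

B is a simple wooden stool: a rectangular seat 319 mm (x) by 333 mm (y), 36 mm thick, top face at z = 439 mm, on four square legs, each 46×46 mm in cross-section. The legs rest on z = 0, each flush with a corner of the seat.

C is the wall frame of a small rectangular building: four walls, each 2400 mm tall and 158 mm thick, enclosing a footprint 2910 mm (x) by 5390 mm (y) outside-to-outside, with no floor or roof. The front and back walls (the −y and +y sides) span the full width; the two side walls fit between them.

The stool is on top of the table. The house frame is against the table's +x side, with their −y faces flush.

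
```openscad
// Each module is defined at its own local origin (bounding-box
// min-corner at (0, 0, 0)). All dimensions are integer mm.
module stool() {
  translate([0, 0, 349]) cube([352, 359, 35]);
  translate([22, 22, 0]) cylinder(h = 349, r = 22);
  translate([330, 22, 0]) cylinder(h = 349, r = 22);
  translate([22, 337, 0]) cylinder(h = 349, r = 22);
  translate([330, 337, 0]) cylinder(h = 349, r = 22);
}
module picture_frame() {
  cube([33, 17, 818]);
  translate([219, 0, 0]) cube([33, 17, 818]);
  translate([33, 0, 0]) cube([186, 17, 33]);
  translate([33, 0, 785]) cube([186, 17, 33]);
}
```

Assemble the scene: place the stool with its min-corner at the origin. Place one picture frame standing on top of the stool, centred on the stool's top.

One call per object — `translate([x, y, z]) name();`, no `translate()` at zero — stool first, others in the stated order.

stool();
translate([50, 171, 384]) picture_frame();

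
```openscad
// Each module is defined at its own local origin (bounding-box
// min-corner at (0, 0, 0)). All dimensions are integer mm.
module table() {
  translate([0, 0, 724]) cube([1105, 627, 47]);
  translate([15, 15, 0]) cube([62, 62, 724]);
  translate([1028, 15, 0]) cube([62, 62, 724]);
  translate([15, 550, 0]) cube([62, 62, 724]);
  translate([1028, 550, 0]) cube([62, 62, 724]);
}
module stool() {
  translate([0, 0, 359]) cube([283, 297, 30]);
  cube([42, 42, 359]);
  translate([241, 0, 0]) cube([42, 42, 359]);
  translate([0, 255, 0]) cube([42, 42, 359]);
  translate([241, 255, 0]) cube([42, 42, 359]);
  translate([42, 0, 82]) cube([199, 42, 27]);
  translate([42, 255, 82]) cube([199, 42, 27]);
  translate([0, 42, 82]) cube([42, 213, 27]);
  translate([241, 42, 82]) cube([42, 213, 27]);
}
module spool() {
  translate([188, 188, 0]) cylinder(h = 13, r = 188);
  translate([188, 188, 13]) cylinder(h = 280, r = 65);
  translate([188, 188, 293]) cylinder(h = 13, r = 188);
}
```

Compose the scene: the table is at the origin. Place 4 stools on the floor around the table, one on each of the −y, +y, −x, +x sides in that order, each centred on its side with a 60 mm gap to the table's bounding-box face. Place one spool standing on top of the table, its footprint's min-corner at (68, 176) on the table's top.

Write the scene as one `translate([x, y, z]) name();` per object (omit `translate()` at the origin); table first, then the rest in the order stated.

table();
translate([411, -357, 0]) stool();
translate([411, 687, 0]) stool();
translate([-343, 165, 0]) stool();
translate([1165, 165, 0]) stool();
translate([68, 176, 771]) spool();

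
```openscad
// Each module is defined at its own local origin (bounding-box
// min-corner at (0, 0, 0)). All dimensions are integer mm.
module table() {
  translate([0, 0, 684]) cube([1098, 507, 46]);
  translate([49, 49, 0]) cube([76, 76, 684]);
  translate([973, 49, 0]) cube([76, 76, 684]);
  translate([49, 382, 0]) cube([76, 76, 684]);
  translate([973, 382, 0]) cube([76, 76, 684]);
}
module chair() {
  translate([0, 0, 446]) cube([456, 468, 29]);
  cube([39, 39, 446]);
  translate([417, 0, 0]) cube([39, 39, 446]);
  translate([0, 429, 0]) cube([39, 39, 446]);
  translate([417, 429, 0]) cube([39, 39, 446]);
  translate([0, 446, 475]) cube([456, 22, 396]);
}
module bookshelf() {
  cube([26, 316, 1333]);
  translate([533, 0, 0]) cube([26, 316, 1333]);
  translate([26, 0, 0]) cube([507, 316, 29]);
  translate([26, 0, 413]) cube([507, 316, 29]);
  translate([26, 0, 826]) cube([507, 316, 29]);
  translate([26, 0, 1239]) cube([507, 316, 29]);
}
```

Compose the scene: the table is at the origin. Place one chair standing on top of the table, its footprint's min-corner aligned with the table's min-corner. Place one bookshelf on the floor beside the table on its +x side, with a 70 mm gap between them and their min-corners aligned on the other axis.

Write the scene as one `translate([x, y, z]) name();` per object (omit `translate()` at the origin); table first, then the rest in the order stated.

table();
translate([0, 0, 730]) chair();
translate([1168, 0, 0]) bookshelf();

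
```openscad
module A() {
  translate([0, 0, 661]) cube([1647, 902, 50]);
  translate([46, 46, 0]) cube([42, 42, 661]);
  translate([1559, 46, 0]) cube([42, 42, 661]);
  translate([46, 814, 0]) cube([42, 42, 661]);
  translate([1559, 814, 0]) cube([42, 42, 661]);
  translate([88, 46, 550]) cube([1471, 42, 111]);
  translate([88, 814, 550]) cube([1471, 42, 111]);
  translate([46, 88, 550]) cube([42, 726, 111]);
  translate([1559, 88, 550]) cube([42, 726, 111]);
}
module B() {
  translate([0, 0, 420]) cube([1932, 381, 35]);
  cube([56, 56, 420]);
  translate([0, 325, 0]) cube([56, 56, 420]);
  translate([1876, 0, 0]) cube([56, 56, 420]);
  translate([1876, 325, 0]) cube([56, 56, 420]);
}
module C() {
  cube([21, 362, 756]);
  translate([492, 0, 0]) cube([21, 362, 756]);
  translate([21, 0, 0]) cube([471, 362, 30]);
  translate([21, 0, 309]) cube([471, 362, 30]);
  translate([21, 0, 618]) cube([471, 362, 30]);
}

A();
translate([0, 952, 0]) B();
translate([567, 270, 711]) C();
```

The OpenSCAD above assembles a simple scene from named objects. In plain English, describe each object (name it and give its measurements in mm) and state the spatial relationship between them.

A is a table with a 1647×902 mm rectangular top, 50 mm thick, top surface at z = 711 mm, supported by four 42×42 mm square legs, each inset 46 mm from the nearest pair of top edges, running from the floor. Four apron rails, 42 mm thick and 111 mm tall, run between adjacent legs with their top edges flush with the underside of the top and their outer faces flush with the legs' outer faces.

B is a bench: a 1932×381 mm seat slab, 35 mm thick, top at z = 455 mm, on four 56×56 mm square legs flush with the seat corners and standing on z = 0.

C is an open bookshelf. Two side panels, each 21 mm thick, 362 mm deep and 756 mm tall, stand 513 mm apart (outside-to-outside). Between them sit 3 shelves, each 30 mm thick and 362 mm deep, spanning the full gap between the sides. The bottom shelf rests on the floor (its underside at z = 0) and the clear gap between one shelf's top and the next shelf's underside is 279 mm.

The bench is on the floor beside the table on its +y side. The bookshelf is on top of the table, centred.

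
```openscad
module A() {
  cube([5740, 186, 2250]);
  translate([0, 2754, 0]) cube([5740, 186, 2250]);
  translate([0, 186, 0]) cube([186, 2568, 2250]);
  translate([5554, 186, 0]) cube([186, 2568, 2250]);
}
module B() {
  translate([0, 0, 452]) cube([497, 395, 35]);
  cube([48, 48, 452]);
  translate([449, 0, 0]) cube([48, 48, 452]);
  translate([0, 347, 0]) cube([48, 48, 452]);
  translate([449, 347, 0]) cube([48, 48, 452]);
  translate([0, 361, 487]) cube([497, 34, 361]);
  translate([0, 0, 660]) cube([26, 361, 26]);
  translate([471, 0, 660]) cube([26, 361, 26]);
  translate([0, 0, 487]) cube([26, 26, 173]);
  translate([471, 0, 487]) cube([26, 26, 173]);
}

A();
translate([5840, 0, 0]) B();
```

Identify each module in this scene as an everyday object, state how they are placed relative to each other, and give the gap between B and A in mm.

A is a house frame. B is a chair. The chair is on the floor beside the house frame on its +x side. The gap between the chair and the house frame is 100 mm.

The chair's nearest face is 100 mm from the house frame's +x face.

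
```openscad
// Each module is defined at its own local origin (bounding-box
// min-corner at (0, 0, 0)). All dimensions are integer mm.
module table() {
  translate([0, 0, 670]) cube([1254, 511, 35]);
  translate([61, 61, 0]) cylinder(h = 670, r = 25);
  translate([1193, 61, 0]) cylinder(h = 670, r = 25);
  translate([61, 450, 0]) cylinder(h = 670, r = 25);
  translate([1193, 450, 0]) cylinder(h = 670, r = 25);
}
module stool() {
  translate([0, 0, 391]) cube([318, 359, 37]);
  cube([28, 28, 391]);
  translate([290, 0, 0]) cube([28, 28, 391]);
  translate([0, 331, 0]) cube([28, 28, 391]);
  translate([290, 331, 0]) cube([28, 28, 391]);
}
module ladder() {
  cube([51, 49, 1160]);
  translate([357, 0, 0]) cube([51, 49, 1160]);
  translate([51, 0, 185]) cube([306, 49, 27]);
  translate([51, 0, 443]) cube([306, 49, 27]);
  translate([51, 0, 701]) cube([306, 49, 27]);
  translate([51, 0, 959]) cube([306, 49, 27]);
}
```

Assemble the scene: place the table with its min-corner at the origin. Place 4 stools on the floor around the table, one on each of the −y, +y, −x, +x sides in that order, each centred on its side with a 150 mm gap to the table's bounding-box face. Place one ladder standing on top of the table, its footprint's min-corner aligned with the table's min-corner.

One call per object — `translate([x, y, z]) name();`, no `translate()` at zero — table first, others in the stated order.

table();
translate([468, -509, 0]) stool();
translate([468, 661, 0]) stool();
translate([-468, 76, 0]) stool();
translate([1404, 76, 0]) stool();
translate([0, 0, 705]) ladder();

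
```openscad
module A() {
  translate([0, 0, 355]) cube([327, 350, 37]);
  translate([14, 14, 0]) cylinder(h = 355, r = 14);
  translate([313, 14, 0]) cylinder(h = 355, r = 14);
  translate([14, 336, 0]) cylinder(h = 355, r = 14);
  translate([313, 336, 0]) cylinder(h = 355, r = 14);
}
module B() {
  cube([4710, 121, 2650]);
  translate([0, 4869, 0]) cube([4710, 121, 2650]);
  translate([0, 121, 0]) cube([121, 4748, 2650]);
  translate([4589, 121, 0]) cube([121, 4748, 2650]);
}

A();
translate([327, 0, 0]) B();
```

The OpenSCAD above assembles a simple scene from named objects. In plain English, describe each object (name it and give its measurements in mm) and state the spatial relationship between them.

A is a four-legged stool. The seat is 327×350 mm, 37 mm thick, top at z = 392 mm. It stands on four round legs, each 28 mm in diameter, from z = 0 to the seat underside, each leg's axis is inset half a diameter from the nearest pair of seat edges (so the leg's bounding box is flush with the corner).

B is the wall frame of a small rectangular building: four walls, each 2650 mm tall and 121 mm thick, enclosing a footprint 4710 mm (x) by 4990 mm (y) outside-to-outside, with no floor or roof. The front and back walls (the −y and +y sides) span the full width; the two side walls fit between them.

The house frame is against the stool's +x side, with their −y faces flush.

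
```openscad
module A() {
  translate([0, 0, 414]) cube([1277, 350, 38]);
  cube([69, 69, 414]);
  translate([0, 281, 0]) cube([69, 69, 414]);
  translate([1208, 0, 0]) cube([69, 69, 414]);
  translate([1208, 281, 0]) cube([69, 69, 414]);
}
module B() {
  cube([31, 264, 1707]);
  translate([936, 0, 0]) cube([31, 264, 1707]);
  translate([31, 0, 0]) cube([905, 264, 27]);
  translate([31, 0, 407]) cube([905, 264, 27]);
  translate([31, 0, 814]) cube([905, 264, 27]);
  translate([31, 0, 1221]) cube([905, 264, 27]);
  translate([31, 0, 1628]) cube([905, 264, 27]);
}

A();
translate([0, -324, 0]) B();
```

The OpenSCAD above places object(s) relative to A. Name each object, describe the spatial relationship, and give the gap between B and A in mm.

The bookshelf's nearest face is 60 mm from the bench's −y face.

A is a bench. B is a bookshelf. The bookshelf is on the floor beside the bench on its −y side. The gap between the bookshelf and the bench is 60 mm.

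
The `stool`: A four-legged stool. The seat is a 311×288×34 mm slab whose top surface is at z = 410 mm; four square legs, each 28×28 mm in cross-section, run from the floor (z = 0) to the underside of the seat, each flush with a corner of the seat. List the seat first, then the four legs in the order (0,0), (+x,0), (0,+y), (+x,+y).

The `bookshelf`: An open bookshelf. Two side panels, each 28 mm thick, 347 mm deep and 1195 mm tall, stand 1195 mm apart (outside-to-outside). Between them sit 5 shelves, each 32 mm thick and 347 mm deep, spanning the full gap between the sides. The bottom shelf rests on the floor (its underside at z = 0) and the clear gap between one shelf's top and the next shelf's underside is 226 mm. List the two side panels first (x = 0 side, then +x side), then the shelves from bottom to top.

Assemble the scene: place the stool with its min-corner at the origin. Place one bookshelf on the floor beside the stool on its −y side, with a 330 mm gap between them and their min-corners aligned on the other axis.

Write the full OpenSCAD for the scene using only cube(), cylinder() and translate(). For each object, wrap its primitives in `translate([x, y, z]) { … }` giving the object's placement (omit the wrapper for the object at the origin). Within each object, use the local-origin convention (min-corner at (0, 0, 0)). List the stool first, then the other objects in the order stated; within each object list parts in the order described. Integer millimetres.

translate([0, 0, 376]) cube([311, 288, 34]);
cube([28, 28, 376]);
translate([283, 0, 0]) cube([28, 28, 376]);
translate([0, 260, 0]) cube([28, 28, 376]);
translate([283, 260, 0]) cube([28, 28, 376]);
translate([0, -677, 0]) {
  cube([28, 347, 1195]);
  translate([1167, 0, 0]) cube([28, 347, 1195]);
  translate([28, 0, 0]) cube([1139, 347, 32]);
  translate([28, 0, 258]) cube([1139, 347, 32]);
  translate([28, 0, 516]) cube([1139, 347, 32]);
  translate([28, 0, 774]) cube([1139, 347, 32]);
  translate([28, 0, 1032]) cube([1139, 347, 32]);
}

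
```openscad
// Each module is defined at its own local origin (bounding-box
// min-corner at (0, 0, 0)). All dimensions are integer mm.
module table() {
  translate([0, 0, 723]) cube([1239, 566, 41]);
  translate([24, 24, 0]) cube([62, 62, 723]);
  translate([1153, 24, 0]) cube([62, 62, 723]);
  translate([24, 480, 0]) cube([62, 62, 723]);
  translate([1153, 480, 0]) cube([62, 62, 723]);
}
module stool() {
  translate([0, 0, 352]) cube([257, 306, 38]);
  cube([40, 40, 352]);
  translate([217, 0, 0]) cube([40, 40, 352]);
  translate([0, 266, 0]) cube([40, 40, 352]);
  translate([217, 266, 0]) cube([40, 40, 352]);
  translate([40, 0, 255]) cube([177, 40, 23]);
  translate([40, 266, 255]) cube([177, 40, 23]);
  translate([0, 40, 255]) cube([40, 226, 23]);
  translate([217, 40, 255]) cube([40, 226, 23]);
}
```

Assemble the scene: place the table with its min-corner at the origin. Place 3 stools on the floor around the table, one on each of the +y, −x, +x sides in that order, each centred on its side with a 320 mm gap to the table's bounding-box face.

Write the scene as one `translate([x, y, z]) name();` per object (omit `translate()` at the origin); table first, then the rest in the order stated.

table();
translate([491, 886, 0]) stool();
translate([-577, 130, 0]) stool();
translate([1559, 130, 0]) stool();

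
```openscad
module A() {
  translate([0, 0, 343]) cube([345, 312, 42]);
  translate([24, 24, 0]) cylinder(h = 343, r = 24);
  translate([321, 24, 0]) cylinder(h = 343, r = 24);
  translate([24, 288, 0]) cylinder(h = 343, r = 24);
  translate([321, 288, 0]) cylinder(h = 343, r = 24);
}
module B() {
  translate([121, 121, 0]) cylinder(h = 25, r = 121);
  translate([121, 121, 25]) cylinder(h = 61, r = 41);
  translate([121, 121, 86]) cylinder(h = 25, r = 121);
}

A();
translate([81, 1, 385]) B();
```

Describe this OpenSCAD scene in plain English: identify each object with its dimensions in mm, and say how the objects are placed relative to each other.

A is a four-legged stool. The seat is 345×312 mm, 42 mm thick, top at z = 385 mm. It stands on four round legs, each 48 mm in diameter, from z = 0 to the seat underside, each leg's axis is inset half a diameter from the nearest pair of seat edges (so the leg's bounding box is flush with the corner).

B is a spool: two coaxial disc flanges of radius 121 mm and thickness 25 mm, joined by a core cylinder of radius 41 mm and height 61 mm. The lower flange rests on z = 0 and the three cylinders share a vertical axis.

The spool is on top of the stool.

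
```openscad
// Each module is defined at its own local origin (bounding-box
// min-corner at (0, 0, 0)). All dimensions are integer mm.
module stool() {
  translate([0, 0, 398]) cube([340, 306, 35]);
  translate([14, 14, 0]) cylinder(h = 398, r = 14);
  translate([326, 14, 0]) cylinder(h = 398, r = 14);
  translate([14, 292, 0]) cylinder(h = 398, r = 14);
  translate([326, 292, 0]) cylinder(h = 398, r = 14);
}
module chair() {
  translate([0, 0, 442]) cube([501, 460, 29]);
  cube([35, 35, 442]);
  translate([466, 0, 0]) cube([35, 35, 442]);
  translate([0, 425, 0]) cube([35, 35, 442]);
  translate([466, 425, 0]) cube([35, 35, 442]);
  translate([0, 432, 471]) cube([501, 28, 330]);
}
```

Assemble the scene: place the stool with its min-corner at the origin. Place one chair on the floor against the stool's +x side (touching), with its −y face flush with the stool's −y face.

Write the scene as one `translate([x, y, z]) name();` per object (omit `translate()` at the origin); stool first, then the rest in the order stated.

stool();
translate([340, 0, 0]) chair();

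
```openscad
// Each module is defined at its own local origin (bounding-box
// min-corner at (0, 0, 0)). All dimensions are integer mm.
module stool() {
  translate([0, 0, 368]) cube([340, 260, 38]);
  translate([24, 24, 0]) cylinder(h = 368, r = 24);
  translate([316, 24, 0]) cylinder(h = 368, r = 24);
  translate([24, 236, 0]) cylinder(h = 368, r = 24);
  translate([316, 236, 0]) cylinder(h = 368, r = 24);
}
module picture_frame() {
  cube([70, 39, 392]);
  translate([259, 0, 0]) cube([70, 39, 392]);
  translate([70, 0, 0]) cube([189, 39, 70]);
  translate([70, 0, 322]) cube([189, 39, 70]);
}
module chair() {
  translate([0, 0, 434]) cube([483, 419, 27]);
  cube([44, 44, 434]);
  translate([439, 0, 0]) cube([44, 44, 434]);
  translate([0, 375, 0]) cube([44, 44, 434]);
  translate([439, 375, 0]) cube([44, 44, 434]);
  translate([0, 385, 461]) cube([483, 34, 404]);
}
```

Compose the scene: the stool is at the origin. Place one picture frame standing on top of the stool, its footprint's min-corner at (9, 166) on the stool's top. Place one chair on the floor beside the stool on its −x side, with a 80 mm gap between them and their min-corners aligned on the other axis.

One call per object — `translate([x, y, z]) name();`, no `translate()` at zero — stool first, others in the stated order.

stool();
translate([9, 166, 406]) picture_frame();
translate([-563, 0, 0]) chair();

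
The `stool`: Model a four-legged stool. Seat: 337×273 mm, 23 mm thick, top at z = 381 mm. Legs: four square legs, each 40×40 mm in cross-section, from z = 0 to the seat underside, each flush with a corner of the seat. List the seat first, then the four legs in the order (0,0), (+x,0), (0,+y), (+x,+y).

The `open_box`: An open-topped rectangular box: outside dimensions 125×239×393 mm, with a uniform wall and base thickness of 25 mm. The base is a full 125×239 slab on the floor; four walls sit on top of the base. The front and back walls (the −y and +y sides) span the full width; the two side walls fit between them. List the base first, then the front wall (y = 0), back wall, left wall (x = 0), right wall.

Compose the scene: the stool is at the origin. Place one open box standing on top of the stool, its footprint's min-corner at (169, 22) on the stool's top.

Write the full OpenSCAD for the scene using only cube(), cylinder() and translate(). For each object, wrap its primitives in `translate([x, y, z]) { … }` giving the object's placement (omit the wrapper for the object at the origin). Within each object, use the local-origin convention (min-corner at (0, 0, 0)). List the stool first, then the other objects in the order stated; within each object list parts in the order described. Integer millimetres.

translate([0, 0, 358]) cube([337, 273, 23]);
cube([40, 40, 358]);
translate([297, 0, 0]) cube([40, 40, 358]);
translate([0, 233, 0]) cube([40, 40, 358]);
translate([297, 233, 0]) cube([40, 40, 358]);
translate([169, 22, 381]) {
  cube([125, 239, 25]);
  translate([0, 0, 25]) cube([125, 25, 368]);
  translate([0, 214, 25]) cube([125, 25, 368]);
  translate([0, 25, 25]) cube([25, 189, 368]);
  translate([100, 25, 25]) cube([25, 189, 368]);
}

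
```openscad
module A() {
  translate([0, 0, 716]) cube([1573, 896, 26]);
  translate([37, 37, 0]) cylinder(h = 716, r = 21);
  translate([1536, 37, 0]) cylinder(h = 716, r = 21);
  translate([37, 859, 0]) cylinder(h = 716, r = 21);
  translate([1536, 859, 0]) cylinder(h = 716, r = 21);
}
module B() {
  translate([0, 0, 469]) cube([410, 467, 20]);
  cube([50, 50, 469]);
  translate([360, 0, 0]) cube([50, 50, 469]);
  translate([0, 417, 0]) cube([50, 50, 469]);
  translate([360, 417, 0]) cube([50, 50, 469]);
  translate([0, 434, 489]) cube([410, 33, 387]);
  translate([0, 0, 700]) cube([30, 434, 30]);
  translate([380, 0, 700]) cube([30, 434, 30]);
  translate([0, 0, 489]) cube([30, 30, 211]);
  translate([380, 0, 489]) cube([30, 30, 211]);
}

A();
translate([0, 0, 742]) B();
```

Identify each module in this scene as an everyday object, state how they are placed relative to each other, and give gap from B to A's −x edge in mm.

The chair's min-x is at 0; the table's min-x is 0; gap = 0 mm.

A is a table. B is a chair. The chair is on top of the table. The gap from the chair to the table's −x edge is 0 mm.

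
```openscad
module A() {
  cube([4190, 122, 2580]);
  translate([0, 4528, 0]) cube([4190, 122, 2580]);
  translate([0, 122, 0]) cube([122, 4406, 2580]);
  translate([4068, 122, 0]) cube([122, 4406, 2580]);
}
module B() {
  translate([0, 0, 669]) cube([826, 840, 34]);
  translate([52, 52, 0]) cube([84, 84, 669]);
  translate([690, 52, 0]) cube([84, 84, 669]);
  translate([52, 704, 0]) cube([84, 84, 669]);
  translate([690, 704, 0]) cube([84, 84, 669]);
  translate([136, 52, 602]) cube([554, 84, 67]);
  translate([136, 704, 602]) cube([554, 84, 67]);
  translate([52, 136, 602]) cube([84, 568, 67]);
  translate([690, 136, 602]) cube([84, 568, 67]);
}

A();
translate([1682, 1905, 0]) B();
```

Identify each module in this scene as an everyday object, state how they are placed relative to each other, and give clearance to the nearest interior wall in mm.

A is a house frame. B is a table. The table sits inside the house frame, centred. The clearance to the nearest interior wall is 1560 mm.

Clearances: x = 1560, y = 1783; minimum 1560 mm.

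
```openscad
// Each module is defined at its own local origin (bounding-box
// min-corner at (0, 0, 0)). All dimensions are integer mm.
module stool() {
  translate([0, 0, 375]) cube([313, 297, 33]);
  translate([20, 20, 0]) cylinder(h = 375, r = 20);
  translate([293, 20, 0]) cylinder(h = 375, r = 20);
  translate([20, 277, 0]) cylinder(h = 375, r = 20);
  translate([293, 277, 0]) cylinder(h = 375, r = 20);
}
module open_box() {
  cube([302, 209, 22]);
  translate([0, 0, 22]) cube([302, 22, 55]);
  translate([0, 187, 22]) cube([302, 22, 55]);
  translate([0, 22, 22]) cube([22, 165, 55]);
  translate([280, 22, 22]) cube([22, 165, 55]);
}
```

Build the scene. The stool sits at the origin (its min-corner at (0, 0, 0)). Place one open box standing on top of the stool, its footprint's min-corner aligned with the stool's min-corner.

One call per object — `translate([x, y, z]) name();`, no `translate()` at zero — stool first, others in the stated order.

stool();
translate([0, 0, 408]) open_box();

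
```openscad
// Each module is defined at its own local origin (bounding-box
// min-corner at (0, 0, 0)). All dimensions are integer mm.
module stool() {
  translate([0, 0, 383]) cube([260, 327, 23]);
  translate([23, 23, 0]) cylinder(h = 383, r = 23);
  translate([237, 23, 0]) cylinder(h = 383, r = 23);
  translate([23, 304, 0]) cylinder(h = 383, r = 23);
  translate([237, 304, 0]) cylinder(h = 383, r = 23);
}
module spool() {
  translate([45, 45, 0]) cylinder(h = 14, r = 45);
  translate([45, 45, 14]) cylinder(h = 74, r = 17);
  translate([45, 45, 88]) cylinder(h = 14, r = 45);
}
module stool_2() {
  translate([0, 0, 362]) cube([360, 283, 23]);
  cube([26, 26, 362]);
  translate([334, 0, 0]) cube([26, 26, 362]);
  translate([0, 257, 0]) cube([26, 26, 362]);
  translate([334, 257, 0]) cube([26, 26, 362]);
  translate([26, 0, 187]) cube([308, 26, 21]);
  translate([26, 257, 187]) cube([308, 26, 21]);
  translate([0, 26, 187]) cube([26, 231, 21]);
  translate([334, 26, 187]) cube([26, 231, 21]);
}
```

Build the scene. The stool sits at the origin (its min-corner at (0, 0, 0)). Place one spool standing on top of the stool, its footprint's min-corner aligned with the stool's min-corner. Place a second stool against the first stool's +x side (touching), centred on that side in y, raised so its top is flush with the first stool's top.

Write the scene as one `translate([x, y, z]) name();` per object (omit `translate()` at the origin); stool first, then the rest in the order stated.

stool();
translate([0, 0, 406]) spool();
translate([260, 22, 21]) stool_2();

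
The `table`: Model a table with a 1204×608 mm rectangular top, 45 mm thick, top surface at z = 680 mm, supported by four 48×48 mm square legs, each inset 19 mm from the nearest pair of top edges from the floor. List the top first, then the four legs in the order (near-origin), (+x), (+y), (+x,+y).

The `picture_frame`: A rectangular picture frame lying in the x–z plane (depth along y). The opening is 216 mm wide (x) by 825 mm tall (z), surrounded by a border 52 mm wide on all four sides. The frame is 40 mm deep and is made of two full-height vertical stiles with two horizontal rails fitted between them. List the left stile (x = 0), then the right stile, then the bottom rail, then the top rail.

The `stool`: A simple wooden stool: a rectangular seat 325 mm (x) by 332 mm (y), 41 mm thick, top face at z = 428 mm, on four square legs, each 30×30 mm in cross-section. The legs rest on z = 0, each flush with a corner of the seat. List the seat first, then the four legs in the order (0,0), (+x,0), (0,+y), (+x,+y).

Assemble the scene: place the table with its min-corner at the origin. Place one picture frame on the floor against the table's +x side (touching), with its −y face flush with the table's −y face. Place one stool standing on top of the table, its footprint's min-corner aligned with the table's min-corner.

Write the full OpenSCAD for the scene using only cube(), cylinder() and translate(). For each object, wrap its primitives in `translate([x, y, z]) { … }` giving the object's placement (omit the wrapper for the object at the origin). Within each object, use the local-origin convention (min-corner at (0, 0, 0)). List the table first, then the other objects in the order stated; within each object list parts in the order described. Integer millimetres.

translate([0, 0, 635]) cube([1204, 608, 45]);
translate([19, 19, 0]) cube([48, 48, 635]);
translate([1137, 19, 0]) cube([48, 48, 635]);
translate([19, 541, 0]) cube([48, 48, 635]);
translate([1137, 541, 0]) cube([48, 48, 635]);
translate([1204, 0, 0]) {
  cube([52, 40, 929]);
  translate([268, 0, 0]) cube([52, 40, 929]);
  translate([52, 0, 0]) cube([216, 40, 52]);
  translate([52, 0, 877]) cube([216, 40, 52]);
}
translate([0, 0, 680]) {
  translate([0, 0, 387]) cube([325, 332, 41]);
  cube([30, 30, 387]);
  translate([295, 0, 0]) cube([30, 30, 387]);
  translate([0, 302, 0]) cube([30, 30, 387]);
  translate([295, 302, 0]) cube([30, 30, 387]);
}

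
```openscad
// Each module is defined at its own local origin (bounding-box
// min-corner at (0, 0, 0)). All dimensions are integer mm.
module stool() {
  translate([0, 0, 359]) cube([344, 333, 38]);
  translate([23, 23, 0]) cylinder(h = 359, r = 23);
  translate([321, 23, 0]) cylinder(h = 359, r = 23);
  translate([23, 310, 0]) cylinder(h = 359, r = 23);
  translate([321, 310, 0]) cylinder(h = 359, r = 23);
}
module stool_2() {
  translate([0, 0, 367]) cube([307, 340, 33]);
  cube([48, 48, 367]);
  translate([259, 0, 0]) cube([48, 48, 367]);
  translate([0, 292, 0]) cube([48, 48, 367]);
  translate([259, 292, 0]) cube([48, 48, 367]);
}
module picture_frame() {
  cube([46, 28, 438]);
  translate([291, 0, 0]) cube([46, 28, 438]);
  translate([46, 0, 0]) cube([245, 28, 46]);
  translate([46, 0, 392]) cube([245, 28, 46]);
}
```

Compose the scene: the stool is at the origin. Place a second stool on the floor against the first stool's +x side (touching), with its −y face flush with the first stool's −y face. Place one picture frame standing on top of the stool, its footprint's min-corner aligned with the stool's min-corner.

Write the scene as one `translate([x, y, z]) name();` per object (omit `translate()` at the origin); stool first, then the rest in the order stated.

stool();
translate([344, 0, 0]) stool_2();
translate([0, 0, 397]) picture_frame();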